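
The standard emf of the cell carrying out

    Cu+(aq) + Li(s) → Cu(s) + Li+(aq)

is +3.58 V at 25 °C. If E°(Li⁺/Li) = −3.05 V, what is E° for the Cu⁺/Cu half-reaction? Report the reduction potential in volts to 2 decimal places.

In the reaction as written the Cu⁺/Cu couple is reduced (cathode) and Li⁺/Li is oxidized (anode), so E°cell = E°(Cu⁺/Cu) − E°(Li⁺/Li).
E°(Cu⁺/Cu) = E°cell + E°(anode) = +3.58 + (−3.05) = +0.53 V.

+0.53 V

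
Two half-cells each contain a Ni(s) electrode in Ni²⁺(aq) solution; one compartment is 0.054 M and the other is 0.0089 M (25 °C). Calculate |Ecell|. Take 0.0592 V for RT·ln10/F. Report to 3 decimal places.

For a concentration cell E°cell = 0, since both electrodes use the same couple.
The compartment with the higher Ni²⁺(aq) concentration (0.054 M) acts as the cathode; ions are reduced there and produced at the dilute (0.0089 M) anode.
With n = 2, Ecell = −(0.0592/2)·log([dilute]/[conc]) = −(0.0592/2)·log(0.0089/0.054) = +0.023 V.

0.023 V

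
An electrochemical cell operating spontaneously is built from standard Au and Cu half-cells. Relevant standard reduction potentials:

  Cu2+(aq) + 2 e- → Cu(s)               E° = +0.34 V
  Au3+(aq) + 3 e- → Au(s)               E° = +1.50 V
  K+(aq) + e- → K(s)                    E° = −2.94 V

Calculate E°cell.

+1.16 V

The Au³⁺/Au couple has the higher E°, so Au ion is reduced (cathode) and Cu is oxidized (anode).
E°cell = E°(cathode) − E°(anode) = +1.50 − (+0.34) = +1.16 V.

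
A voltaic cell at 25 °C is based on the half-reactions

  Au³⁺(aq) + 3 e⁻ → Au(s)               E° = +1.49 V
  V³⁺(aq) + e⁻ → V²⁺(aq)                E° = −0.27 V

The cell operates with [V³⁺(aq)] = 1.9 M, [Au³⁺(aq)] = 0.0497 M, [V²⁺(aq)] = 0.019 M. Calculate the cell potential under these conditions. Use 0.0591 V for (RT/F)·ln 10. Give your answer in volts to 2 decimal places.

Au³⁺/Au is reduced (cathode, E° = +1.49 V) and V³⁺/V²⁺ is oxidized (anode).
The standard potential is +1.49 − (−0.27) = +1.76 V and the balanced reaction transfers n = 3 electrons.
Balancing gives Au³⁺(aq) + 3 V²⁺(aq) → Au(s) + 3 V³⁺(aq); hence Q = [V³⁺(aq)]^3 / ([Au³⁺(aq)]·[V²⁺(aq)]^3) = 2.01×10^7 (log Q = 7.304).
Applying E = E° − (RT ln10/nF)·log Q gives +1.76 − (0.0591/3)(7.304) = +1.62 V.

+1.62 V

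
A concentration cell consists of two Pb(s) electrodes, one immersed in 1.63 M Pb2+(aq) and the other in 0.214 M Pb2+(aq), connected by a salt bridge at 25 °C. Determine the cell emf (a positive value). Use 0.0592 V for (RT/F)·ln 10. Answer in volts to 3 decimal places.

For a concentration cell E°cell = 0, since both electrodes use the same couple.
The compartment with the higher Pb2+(aq) concentration (1.63 M) acts as the cathode; ions are reduced there and produced at the dilute (0.214 M) anode.
With n = 2, Ecell = −(0.0592/2)·log([dilute]/[conc]) = −(0.0592/2)·log(0.214/1.63) = +0.026 V.

0.026 V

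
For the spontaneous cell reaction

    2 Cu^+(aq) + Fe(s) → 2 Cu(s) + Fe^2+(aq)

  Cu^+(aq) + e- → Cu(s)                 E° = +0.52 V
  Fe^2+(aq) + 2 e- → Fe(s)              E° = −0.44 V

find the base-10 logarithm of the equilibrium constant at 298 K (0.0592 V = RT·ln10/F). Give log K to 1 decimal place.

log K = 32.4

The Cu⁺/Cu couple is reduced (cathode); E°cell = +0.52 − (−0.44) = +0.96 V with n = 2.
At equilibrium E = 0, so log K = nE°cell / 0.0592 = (2)(+0.96) / 0.0592 = 32.4.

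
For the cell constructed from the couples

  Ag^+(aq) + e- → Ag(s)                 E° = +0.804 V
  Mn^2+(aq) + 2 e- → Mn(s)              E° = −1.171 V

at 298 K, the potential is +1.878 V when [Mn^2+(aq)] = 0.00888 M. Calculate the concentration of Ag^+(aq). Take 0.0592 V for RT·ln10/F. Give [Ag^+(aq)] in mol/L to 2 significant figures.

0.0022 M

Ag⁺/Ag is the cathode (higher E°); E°cell = +0.804 − (−1.171) = +1.975 V with n = 2.
Rearranging E = E° − (0.0592/n)·log Q gives log Q = 2(+1.975 − (+1.878))/0.0592 = 3.277.
Balancing electrons gives 2 Ag^+(aq) + Mn(s) → 2 Ag(s) + Mn^2+(aq); thus Q = [Mn^2+(aq)] / [Ag^+(aq)]^2.
Substituting the known concentrations and solving, log [Ag^+(aq)] = −2.664 and [Ag^+(aq)] = 0.0022 M.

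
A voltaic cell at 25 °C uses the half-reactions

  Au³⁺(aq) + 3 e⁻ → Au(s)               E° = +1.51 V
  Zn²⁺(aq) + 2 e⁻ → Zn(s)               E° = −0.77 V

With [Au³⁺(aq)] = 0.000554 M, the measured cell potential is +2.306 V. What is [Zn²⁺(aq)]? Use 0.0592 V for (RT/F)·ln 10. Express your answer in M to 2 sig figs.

Au³⁺/Au is the cathode (higher E°); E°cell = +1.51 − (−0.77) = +2.28 V with n = 6.
Since E = E° − (0.0592/n)·log Q, log Q = n(E° − E)/0.0592 = −2.635.
The balanced reaction is 2 Au³⁺(aq) + 3 Zn(s) → 2 Au(s) + 3 Zn²⁺(aq), so Q = [Zn²⁺(aq)]^3 / [Au³⁺(aq)]^2.
Isolating [Zn²⁺(aq)] in Q = 10^{−2.635} yields log [Zn²⁺(aq)] = −3.049, i.e. 0.00089 M.

0.00089 M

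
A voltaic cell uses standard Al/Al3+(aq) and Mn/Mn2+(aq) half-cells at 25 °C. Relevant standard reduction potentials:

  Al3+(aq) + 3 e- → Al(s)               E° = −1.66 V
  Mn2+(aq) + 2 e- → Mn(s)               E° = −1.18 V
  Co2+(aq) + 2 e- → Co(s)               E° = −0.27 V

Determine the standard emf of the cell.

+0.48 V

Of the two couples in this cell, the one with the more positive reduction potential is reduced at the cathode: here that is Mn²⁺/Mn (−1.18 V); Al³⁺/Al (−1.66 V) is the anode.
E°cell = E°(cathode) − E°(anode) = −1.18 − (−1.66) = +0.48 V.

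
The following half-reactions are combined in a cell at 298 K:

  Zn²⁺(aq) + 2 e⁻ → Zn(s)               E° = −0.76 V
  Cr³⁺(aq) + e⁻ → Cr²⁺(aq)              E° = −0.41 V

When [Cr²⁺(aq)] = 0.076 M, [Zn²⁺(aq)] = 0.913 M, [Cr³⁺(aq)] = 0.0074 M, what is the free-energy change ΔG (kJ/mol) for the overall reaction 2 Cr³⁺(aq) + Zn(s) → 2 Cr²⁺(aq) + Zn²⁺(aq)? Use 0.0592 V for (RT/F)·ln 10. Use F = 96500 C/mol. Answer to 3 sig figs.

−56.2 kJ/mol

With Cr³⁺/Cr²⁺ reduced at the cathode, E°cell = −0.41 − (−0.76) = +0.35 V and n = 2.
Here Q = ([Cr²⁺(aq)]^2·[Zn²⁺(aq)]) / [Cr³⁺(aq)]^2 = 96.3 (log Q = 1.984), giving E = +0.35 − (0.0592/2)·(1.984) = +0.2913 V.
Finally ΔG = −nFE = −(2)(96500 C/mol)(+0.2913 V) = −56.2 kJ/mol.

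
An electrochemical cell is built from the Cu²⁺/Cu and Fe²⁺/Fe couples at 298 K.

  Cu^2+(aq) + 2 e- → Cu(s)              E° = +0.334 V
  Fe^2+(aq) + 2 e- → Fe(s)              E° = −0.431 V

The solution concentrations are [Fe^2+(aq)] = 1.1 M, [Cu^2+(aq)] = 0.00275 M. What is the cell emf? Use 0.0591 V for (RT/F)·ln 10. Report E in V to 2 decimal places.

+0.69 V

Cu²⁺/Cu is reduced (cathode, E° = +0.334 V) and Fe²⁺/Fe is oxidized (anode).
E°cell = +0.334 − (−0.431) = +0.765 V, with n = 2 electrons transferred.
Balancing gives Cu^2+(aq) + Fe(s) → Cu(s) + Fe^2+(aq); hence Q = [Fe^2+(aq)] / [Cu^2+(aq)] = 400 (log Q = 2.602).
E = E° − (0.0591/n)·log Q = +0.765 − (0.0591/2)(2.602) = +0.69 V.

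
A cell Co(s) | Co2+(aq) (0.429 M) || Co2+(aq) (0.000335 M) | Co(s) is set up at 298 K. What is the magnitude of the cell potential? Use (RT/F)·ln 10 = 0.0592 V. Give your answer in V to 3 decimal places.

0.092 V

For a concentration cell E°cell = 0, since both electrodes use the same couple.
The compartment with the higher Co2+(aq) concentration (0.429 M) acts as the cathode; ions are reduced there and produced at the dilute (0.000335 M) anode.
With n = 2, Ecell = −(0.0592/2)·log([dilute]/[conc]) = −(0.0592/2)·log(0.000335/0.429) = +0.092 V.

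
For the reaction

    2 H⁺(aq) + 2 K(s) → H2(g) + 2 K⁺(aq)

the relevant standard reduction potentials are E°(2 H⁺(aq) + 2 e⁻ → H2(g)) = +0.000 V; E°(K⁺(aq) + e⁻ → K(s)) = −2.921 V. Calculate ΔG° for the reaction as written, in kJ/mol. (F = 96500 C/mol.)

−564 kJ/mol

In the reaction as written H⁺(aq) is reduced, so the 2H⁺/H₂ couple is the cathode and K⁺/K is the anode.
E°cell = +0.000 − (−2.921) = +2.921 V; balancing electrons gives n = 2.
ΔG° = −nFE°cell = −(2)(96500)(+2.921) J/mol = −564 kJ/mol.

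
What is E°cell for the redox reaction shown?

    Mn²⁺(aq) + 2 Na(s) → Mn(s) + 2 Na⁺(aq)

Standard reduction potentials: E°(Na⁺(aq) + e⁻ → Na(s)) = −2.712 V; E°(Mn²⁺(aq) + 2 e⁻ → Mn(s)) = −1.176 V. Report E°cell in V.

Mn²⁺(aq) gains electrons, so the Mn²⁺/Mn couple is the cathode; the Na⁺/Na couple is the anode.
E°cell = E°(cathode) − E°(anode) = −1.176 − (−2.712) = +1.536 V.
The positive value indicates the reaction is spontaneous as written.

+1.536 V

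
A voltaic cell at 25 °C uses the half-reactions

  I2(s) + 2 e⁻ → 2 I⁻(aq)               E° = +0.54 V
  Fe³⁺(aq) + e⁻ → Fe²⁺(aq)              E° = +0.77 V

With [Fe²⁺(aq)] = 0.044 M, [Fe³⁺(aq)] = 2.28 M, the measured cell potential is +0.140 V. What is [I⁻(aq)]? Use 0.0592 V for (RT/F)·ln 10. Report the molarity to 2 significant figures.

With Fe³⁺/Fe²⁺ at the cathode and I₂/I⁻ at the anode, E°cell = +0.77 − (+0.54) = +0.23 V (n = 2).
From the Nernst equation, log Q = n(E° − E)/0.0592 = 2·(+0.23 − (+0.140))/0.0592 = 3.041.
For 2 Fe³⁺(aq) + 2 I⁻(aq) → 2 Fe²⁺(aq) + I2(s), the reaction quotient is Q = [Fe²⁺(aq)]^2 / ([Fe³⁺(aq)]^2·[I⁻(aq)]^2).
Solving for the unknown gives log [I⁻(aq)] = −3.235, so [I⁻(aq)] ≈ 0.00058 M.

0.00058 M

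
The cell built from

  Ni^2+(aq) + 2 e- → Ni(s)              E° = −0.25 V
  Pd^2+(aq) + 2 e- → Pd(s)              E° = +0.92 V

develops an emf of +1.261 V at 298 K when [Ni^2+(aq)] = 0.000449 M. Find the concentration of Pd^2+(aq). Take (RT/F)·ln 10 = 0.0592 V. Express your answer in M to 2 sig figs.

0.53 M

With Pd²⁺/Pd at the cathode and Ni²⁺/Ni at the anode, E°cell = +0.92 − (−0.25) = +1.17 V (n = 2).
From the Nernst equation, log Q = n(E° − E)/0.0592 = 2·(+1.17 − (+1.261))/0.0592 = −3.074.
The balanced reaction is Pd^2+(aq) + Ni(s) → Pd(s) + Ni^2+(aq), so Q = [Ni^2+(aq)] / [Pd^2+(aq)].
Isolating [Pd^2+(aq)] in Q = 10^{−3.074} yields log [Pd^2+(aq)] = −0.274, i.e. 0.53 M.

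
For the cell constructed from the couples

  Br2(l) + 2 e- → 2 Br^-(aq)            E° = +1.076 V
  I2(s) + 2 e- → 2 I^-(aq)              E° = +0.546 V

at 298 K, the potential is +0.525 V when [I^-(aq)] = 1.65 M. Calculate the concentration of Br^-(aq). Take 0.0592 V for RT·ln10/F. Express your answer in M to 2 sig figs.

With Br₂/Br⁻ at the cathode and I₂/I⁻ at the anode, E°cell = +1.076 − (+0.546) = +0.530 V (n = 2).
Since E = E° − (0.0592/n)·log Q, log Q = n(E° − E)/0.0592 = 0.169.
The balanced reaction is Br2(l) + 2 I^-(aq) → 2 Br^-(aq) + I2(s), so Q = [Br^-(aq)]^2 / [I^-(aq)]^2.
Isolating [Br^-(aq)] in Q = 10^{0.169} yields log [Br^-(aq)] = 0.302, i.e. 2.0 M.

2.0 M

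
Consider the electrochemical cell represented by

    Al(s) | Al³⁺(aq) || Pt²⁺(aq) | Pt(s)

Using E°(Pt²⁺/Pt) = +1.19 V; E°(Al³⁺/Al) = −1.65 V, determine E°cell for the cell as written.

By convention the left-hand electrode in cell notation is the anode (oxidation) and the right-hand electrode is the cathode (reduction).
E°cell = E°(right) − E°(left) = +1.19 − (−1.65) = +2.84 V.

+2.84 V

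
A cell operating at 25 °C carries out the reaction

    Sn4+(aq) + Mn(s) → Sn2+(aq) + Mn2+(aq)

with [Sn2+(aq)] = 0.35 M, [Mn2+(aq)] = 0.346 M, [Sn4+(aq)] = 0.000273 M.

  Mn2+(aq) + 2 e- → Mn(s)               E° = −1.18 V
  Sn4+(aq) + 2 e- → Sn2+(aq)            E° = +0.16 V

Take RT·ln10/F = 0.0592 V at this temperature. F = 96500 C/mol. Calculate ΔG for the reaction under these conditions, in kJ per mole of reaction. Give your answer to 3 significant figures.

With Sn⁴⁺/Sn²⁺ reduced at the cathode, E°cell = +0.16 − (−1.18) = +1.34 V and n = 2.
The reaction quotient is ([Sn2+(aq)]·[Mn2+(aq)]) / [Sn4+(aq)] = 444; by Nernst, E = +1.34 − (0.0592/2)(2.647) = +1.2616 V.
ΔG = −nFE = −(2)(96500)(+1.2616) J/mol = −243 kJ/mol.

−243 kJ/mol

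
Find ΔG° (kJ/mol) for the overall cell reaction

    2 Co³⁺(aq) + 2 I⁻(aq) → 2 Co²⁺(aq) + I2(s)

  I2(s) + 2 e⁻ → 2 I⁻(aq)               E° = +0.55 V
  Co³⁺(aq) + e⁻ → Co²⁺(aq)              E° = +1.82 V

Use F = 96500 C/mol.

−245 kJ/mol

In the reaction as written Co³⁺(aq) is reduced, so the Co³⁺/Co²⁺ couple is the cathode and I₂/I⁻ is the anode.
E°cell = +1.82 − (+0.55) = +1.27 V; balancing electrons gives n = 2.
ΔG° = −nFE°cell = −(2)(96500)(+1.27) J/mol = −245 kJ/mol.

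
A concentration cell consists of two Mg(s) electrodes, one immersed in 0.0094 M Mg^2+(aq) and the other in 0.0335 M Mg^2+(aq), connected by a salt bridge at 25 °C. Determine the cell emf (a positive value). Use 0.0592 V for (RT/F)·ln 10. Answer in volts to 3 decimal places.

For a concentration cell E°cell = 0, since both electrodes use the same couple.
The compartment with the higher Mg^2+(aq) concentration (0.0335 M) acts as the cathode; ions are reduced there and produced at the dilute (0.0094 M) anode.
With n = 2, Ecell = −(0.0592/2)·log([dilute]/[conc]) = −(0.0592/2)·log(0.0094/0.0335) = +0.016 V.

0.016 V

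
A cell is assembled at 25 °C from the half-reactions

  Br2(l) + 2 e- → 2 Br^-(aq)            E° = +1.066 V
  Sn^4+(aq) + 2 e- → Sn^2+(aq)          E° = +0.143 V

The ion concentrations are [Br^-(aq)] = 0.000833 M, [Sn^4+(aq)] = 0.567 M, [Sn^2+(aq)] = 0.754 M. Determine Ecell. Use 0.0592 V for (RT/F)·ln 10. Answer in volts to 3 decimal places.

The Br₂/Br⁻ couple has the more positive E°, so it is the cathode; Sn⁴⁺/Sn²⁺ is the anode.
E°cell = +1.066 − (+0.143) = +0.923 V, with n = 2 electrons transferred.
For the overall reaction Br2(l) + Sn^2+(aq) → 2 Br^-(aq) + Sn^4+(aq), Q = ([Br^-(aq)]^2·[Sn^4+(aq)]) / [Sn^2+(aq)] = 5.22×10^−7, giving log Q = −6.282.
Applying E = E° − (RT ln10/nF)·log Q gives +0.923 − (0.0592/2)(−6.282) = +1.109 V.

+1.109 V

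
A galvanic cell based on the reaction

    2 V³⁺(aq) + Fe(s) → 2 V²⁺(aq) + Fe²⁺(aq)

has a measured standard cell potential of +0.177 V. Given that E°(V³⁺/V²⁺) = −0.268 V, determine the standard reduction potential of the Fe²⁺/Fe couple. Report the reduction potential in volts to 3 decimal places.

−0.445 V

In the reaction as written the V³⁺/V²⁺ couple is reduced (cathode) and Fe²⁺/Fe is oxidized (anode), so E°cell = E°(V³⁺/V²⁺) − E°(Fe²⁺/Fe).
E°(Fe²⁺/Fe) = E°(cathode) − E°cell = −0.268 − (+0.177) = −0.445 V.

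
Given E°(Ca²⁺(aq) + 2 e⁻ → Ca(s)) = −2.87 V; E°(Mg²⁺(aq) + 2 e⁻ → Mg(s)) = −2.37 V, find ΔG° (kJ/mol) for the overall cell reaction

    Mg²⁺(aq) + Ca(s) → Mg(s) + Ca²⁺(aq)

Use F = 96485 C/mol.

−96.5 kJ/mol

In the reaction as written Mg²⁺(aq) is reduced, so the Mg²⁺/Mg couple is the cathode and Ca²⁺/Ca is the anode.
E°cell = −2.37 − (−2.87) = +0.50 V; balancing electrons gives n = 2.
ΔG° = −nFE°cell = −(2)(96485)(+0.50) J/mol = −96.5 kJ/mol.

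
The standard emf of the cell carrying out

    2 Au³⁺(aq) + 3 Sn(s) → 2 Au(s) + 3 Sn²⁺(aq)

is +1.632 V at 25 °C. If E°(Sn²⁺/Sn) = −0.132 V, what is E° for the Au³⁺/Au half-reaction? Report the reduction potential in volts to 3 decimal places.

+1.500 V

In the reaction as written the Au³⁺/Au couple is reduced (cathode) and Sn²⁺/Sn is oxidized (anode), so E°cell = E°(Au³⁺/Au) − E°(Sn²⁺/Sn).
E°(Au³⁺/Au) = E°cell + E°(anode) = +1.632 + (−0.132) = +1.500 V.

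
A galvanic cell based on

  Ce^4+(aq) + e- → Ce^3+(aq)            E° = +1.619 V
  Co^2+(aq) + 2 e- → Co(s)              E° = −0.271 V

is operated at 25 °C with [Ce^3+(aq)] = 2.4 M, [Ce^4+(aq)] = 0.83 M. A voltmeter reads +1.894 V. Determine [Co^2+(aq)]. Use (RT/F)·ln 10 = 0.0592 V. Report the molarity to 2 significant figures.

With Ce⁴⁺/Ce³⁺ at the cathode and Co²⁺/Co at the anode, E°cell = +1.619 − (−0.271) = +1.890 V (n = 2).
Since E = E° − (0.0592/n)·log Q, log Q = n(E° − E)/0.0592 = −0.135.
For 2 Ce^4+(aq) + Co(s) → 2 Ce^3+(aq) + Co^2+(aq), the reaction quotient is Q = ([Ce^3+(aq)]^2·[Co^2+(aq)]) / [Ce^4+(aq)]^2.
Isolating [Co^2+(aq)] in Q = 10^{−0.135} yields log [Co^2+(aq)] = −1.057, i.e. 0.088 M.

0.088 M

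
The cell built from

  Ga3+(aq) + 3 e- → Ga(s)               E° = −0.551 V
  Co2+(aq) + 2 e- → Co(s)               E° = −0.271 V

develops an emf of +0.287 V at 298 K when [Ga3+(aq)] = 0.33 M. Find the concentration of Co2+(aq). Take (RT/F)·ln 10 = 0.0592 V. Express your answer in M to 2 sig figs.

The Co²⁺/Co couple has the larger reduction potential, so it is the cathode: E°cell = −0.271 − (−0.551) = +0.280 V and n = 6.
From the Nernst equation, log Q = n(E° − E)/0.0592 = 6·(+0.280 − (+0.287))/0.0592 = −0.709.
The balanced reaction is 3 Co2+(aq) + 2 Ga(s) → 3 Co(s) + 2 Ga3+(aq), so Q = [Ga3+(aq)]^2 / [Co2+(aq)]^3.
Isolating [Co2+(aq)] in Q = 10^{−0.709} yields log [Co2+(aq)] = −0.085, i.e. 0.82 M.

0.82 M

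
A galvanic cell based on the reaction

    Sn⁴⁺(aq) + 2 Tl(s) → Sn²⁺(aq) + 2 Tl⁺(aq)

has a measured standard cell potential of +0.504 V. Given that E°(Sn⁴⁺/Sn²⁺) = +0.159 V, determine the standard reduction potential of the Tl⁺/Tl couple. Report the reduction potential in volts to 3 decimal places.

In the reaction as written the Sn⁴⁺/Sn²⁺ couple is reduced (cathode) and Tl⁺/Tl is oxidized (anode), so E°cell = E°(Sn⁴⁺/Sn²⁺) − E°(Tl⁺/Tl).
E°(Tl⁺/Tl) = E°(cathode) − E°cell = +0.159 − (+0.504) = −0.345 V.

−0.345 V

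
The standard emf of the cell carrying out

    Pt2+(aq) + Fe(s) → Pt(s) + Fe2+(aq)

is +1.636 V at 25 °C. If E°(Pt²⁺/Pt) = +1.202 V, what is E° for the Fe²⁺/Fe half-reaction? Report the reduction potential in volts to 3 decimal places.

−0.434 V

In the reaction as written the Pt²⁺/Pt couple is reduced (cathode) and Fe²⁺/Fe is oxidized (anode), so E°cell = E°(Pt²⁺/Pt) − E°(Fe²⁺/Fe).
E°(Fe²⁺/Fe) = E°(cathode) − E°cell = +1.202 − (+1.636) = −0.434 V.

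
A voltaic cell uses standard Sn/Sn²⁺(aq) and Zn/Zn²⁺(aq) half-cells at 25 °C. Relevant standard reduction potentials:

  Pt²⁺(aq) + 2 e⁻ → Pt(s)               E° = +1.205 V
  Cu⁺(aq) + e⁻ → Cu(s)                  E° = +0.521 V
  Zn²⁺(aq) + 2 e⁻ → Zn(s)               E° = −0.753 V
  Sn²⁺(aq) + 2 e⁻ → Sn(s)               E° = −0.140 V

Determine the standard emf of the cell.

+0.613 V

Of the two couples in this cell, the one with the more positive reduction potential is reduced at the cathode: here that is Sn²⁺/Sn (−0.140 V); Zn²⁺/Zn (−0.753 V) is the anode.
E°cell = E°(cathode) − E°(anode) = −0.140 − (−0.753) = +0.613 V.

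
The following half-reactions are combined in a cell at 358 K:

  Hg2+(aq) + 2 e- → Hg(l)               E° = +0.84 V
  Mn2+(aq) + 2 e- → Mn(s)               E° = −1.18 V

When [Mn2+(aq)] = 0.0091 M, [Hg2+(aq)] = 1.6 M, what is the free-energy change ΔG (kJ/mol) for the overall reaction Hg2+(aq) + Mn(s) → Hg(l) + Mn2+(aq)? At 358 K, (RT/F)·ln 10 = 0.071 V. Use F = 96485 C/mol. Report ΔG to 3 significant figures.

With Hg²⁺/Hg reduced at the cathode, E°cell = +0.84 − (−1.18) = +2.02 V and n = 2.
Q = [Mn2+(aq)] / [Hg2+(aq)] = 0.00569, so log Q = −2.245 and E = +2.02 − (0.071/2)(−2.245) = +2.0997 V.
Then ΔG = −nFE = −2 × 96485 × +2.0997 J/mol = −405 kJ/mol.

−405 kJ/mol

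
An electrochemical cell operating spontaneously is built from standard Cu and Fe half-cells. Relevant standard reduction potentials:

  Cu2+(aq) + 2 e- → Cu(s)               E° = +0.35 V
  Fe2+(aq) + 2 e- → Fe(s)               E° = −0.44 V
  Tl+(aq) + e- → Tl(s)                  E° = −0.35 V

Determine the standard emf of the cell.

+0.79 V

Of the two couples in this cell, the one with the more positive reduction potential is reduced at the cathode: here that is Cu²⁺/Cu (+0.35 V); Fe²⁺/Fe (−0.44 V) is the anode.
E°cell = E°(cathode) − E°(anode) = +0.35 − (−0.44) = +0.79 V.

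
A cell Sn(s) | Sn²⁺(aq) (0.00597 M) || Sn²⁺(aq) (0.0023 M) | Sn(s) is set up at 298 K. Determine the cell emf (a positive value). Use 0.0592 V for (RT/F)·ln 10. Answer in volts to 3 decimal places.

For a concentration cell E°cell = 0, since both electrodes use the same couple.
The compartment with the higher Sn²⁺(aq) concentration (0.00597 M) acts as the cathode; ions are reduced there and produced at the dilute (0.0023 M) anode.
With n = 2, Ecell = −(0.0592/2)·log([dilute]/[conc]) = −(0.0592/2)·log(0.0023/0.00597) = +0.012 V.

0.012 V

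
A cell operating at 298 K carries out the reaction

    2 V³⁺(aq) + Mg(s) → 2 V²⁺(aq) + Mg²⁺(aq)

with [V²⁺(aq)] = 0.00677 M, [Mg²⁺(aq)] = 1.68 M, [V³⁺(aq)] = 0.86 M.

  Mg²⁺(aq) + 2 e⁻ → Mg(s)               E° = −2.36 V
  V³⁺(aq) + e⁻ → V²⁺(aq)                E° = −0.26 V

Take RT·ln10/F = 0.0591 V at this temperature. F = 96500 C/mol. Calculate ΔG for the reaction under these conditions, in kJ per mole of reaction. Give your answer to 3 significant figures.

−428 kJ/mol

E°cell = −0.26 − (−2.36) = +2.10 V; the balanced reaction transfers n = 2 electrons.
The reaction quotient is ([V²⁺(aq)]^2·[Mg²⁺(aq)]) / [V³⁺(aq)]^2 = 0.000104; by Nernst, E = +2.10 − (0.0591/2)(−3.983) = +2.2177 V.
Then ΔG = −nFE = −2 × 96500 × +2.2177 J/mol = −428 kJ/mol.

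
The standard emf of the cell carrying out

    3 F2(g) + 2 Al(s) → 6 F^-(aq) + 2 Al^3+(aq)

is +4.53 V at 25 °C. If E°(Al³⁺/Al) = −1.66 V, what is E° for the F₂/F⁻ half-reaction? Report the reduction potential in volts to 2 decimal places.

In the reaction as written the F₂/F⁻ couple is reduced (cathode) and Al³⁺/Al is oxidized (anode), so E°cell = E°(F₂/F⁻) − E°(Al³⁺/Al).
E°(F₂/F⁻) = E°cell + E°(anode) = +4.53 + (−1.66) = +2.87 V.

+2.87 V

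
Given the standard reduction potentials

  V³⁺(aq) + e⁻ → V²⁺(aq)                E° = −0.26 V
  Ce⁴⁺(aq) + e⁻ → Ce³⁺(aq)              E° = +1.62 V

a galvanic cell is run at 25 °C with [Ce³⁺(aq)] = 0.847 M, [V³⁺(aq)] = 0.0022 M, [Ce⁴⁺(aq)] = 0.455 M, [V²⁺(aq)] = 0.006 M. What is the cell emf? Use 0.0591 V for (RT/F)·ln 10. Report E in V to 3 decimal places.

Since E°(Ce⁴⁺/Ce³⁺) > E°(V³⁺/V²⁺), Ce⁴⁺/Ce³⁺ serves as the cathode.
E°cell = +1.62 − (−0.26) = +1.88 V, with n = 1 electron transferred.
For the overall reaction Ce⁴⁺(aq) + V²⁺(aq) → Ce³⁺(aq) + V³⁺(aq), Q = ([Ce³⁺(aq)]·[V³⁺(aq)]) / ([Ce⁴⁺(aq)]·[V²⁺(aq)]) = 0.683, giving log Q = −0.166.
By the Nernst equation, E = +1.88 − (0.0591/1)·(−0.166) = +1.890 V.

+1.890 V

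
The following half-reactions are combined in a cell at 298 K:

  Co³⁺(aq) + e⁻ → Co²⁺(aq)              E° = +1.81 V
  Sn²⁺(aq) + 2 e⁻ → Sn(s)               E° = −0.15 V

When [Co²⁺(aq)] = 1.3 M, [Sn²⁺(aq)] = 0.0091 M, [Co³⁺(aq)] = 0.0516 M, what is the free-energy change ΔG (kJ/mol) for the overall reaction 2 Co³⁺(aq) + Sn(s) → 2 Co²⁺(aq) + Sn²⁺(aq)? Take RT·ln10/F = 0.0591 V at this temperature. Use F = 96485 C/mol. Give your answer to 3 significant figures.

−374 kJ/mol

The standard cell potential is +1.81 − (−0.15) = +1.96 V, with n = 2 electrons in the balanced equation.
Here Q = ([Co²⁺(aq)]^2·[Sn²⁺(aq)]) / [Co³⁺(aq)]^2 = 5.78 (log Q = 0.762), giving E = +1.96 − (0.0591/2)·(0.762) = +1.9375 V.
Finally ΔG = −nFE = −(2)(96485 C/mol)(+1.9375 V) = −374 kJ/mol.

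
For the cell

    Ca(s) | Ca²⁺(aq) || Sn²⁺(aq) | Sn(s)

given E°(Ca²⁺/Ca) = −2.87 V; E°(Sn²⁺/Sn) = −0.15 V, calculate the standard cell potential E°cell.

+2.72 V

By convention the left-hand electrode in cell notation is the anode (oxidation) and the right-hand electrode is the cathode (reduction).
E°cell = E°(right) − E°(left) = −0.15 − (−2.87) = +2.72 V.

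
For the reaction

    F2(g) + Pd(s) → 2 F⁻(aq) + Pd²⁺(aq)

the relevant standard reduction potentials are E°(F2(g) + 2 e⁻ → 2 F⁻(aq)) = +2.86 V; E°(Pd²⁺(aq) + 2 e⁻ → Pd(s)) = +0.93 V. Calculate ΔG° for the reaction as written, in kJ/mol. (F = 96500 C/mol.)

In the reaction as written F2(g) is reduced, so the F₂/F⁻ couple is the cathode and Pd²⁺/Pd is the anode.
E°cell = +2.86 − (+0.93) = +1.93 V; balancing electrons gives n = 2.
ΔG° = −nFE°cell = −(2)(96500)(+1.93) J/mol = −372 kJ/mol.

−372 kJ/mol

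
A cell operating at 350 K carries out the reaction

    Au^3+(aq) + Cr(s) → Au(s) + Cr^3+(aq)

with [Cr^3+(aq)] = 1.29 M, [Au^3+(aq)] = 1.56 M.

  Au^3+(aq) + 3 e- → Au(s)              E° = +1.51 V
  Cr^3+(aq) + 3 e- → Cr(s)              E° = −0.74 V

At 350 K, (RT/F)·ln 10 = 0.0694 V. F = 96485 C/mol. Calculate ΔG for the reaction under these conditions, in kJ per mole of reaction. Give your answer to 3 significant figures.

The standard cell potential is +1.51 − (−0.74) = +2.25 V, with n = 3 electrons in the balanced equation.
Q = [Cr^3+(aq)] / [Au^3+(aq)] = 0.827, so log Q = −0.083 and E = +2.25 − (0.0694/3)(−0.083) = +2.2519 V.
ΔG = −nFE = −(3)(96485)(+2.2519) J/mol = −652 kJ/mol.

−652 kJ/mol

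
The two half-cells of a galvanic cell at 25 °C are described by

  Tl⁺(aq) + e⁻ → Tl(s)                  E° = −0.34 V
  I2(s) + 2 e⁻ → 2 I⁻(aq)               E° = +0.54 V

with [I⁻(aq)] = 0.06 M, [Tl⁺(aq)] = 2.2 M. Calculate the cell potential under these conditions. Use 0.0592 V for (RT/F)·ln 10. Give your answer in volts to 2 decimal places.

I₂/I⁻ is reduced (cathode, E° = +0.54 V) and Tl⁺/Tl is oxidized (anode).
The standard potential is +0.54 − (−0.34) = +0.88 V and the balanced reaction transfers n = 2 electrons.
The balanced reaction is I2(s) + 2 Tl(s) → 2 I⁻(aq) + 2 Tl⁺(aq), so Q = [I⁻(aq)]^2·[Tl⁺(aq)]^2 = 0.0174 and log Q = −1.759.
E = E° − (0.0592/n)·log Q = +0.88 − (0.0592/2)(−1.759) = +0.93 V.

+0.93 V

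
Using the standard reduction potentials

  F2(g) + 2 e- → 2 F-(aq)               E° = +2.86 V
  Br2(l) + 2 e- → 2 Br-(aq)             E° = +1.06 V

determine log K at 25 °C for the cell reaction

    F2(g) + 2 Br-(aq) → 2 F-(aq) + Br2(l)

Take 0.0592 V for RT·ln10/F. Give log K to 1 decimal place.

The F₂/F⁻ couple is reduced (cathode); E°cell = +2.86 − (+1.06) = +1.80 V with n = 2.
At equilibrium E = 0, so log K = nE°cell / 0.0592 = (2)(+1.80) / 0.0592 = 60.8.

log K = 60.8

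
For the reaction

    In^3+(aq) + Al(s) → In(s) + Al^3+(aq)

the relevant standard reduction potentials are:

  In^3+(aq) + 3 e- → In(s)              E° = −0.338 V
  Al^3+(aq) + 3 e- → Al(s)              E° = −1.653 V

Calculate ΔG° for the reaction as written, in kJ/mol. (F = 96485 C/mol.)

In the reaction as written In^3+(aq) is reduced, so the In³⁺/In couple is the cathode and Al³⁺/Al is the anode.
E°cell = −0.338 − (−1.653) = +1.315 V; balancing electrons gives n = 3.
ΔG° = −nFE°cell = −(3)(96485)(+1.315) J/mol = −381 kJ/mol.

−381 kJ/mol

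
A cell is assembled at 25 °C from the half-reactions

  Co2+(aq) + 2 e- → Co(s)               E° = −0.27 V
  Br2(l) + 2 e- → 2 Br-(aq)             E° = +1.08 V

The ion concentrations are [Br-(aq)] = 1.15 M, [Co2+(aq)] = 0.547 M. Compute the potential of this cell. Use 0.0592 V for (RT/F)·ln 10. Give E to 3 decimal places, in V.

Br₂/Br⁻ is reduced (cathode, E° = +1.08 V) and Co²⁺/Co is oxidized (anode).
The standard potential is +1.08 − (−0.27) = +1.35 V and the balanced reaction transfers n = 2 electrons.
The balanced reaction is Br2(l) + Co(s) → 2 Br-(aq) + Co2+(aq), so Q = [Br-(aq)]^2·[Co2+(aq)] = 0.723 and log Q = −0.141.
By the Nernst equation, E = +1.35 − (0.0592/2)·(−0.141) = +1.354 V.

+1.354 V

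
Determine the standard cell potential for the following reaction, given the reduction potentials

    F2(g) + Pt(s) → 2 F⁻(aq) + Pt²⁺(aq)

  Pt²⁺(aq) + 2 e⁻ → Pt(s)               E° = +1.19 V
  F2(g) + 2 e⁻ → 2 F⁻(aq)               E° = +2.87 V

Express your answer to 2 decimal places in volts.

F2(g) gains electrons, so the F₂/F⁻ couple is the cathode; the Pt²⁺/Pt couple is the anode.
E°cell = E°(cathode) − E°(anode) = +2.87 − (+1.19) = +1.68 V.

+1.68 V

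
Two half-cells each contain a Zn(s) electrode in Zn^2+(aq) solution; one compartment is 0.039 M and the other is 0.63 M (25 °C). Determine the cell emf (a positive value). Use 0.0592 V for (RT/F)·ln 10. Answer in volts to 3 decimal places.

0.036 V

For a concentration cell E°cell = 0, since both electrodes use the same couple.
The compartment with the higher Zn^2+(aq) concentration (0.63 M) acts as the cathode; ions are reduced there and produced at the dilute (0.039 M) anode.
With n = 2, Ecell = −(0.0592/2)·log([dilute]/[conc]) = −(0.0592/2)·log(0.039/0.63) = +0.036 V.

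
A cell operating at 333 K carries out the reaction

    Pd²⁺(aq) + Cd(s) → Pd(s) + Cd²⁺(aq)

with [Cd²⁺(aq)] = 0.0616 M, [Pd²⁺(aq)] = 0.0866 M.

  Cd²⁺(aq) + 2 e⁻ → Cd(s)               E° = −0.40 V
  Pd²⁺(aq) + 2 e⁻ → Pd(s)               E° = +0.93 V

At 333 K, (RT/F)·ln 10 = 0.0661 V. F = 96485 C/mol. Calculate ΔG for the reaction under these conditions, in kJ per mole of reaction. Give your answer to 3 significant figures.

The standard cell potential is +0.93 − (−0.40) = +1.33 V, with n = 2 electrons in the balanced equation.
Q = [Cd²⁺(aq)] / [Pd²⁺(aq)] = 0.711, so log Q = −0.148 and E = +1.33 − (0.0661/2)(−0.148) = +1.3349 V.
ΔG = −nFE = −(2)(96485)(+1.3349) J/mol = −258 kJ/mol.

−258 kJ/mol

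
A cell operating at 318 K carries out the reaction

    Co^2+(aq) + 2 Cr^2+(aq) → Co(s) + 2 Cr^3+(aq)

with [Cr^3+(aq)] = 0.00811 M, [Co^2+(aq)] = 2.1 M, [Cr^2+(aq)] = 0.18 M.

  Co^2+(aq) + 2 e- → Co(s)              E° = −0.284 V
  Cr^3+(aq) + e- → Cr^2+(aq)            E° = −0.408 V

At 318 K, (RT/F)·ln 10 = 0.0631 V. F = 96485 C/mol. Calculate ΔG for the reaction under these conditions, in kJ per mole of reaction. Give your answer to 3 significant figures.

−42.3 kJ/mol

The standard cell potential is −0.284 − (−0.408) = +0.124 V, with n = 2 electrons in the balanced equation.
Here Q = [Cr^3+(aq)]^2 / ([Co^2+(aq)]·[Cr^2+(aq)]^2) = 0.000967 (log Q = −3.015), giving E = +0.124 − (0.0631/2)·(−3.015) = +0.2191 V.
ΔG = −nFE = −(2)(96485)(+0.2191) J/mol = −42.3 kJ/mol.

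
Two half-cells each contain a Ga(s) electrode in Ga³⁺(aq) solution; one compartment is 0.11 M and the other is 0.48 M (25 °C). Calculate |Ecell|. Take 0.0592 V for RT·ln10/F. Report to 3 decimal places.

0.013 V

For a concentration cell E°cell = 0, since both electrodes use the same couple.
The compartment with the higher Ga³⁺(aq) concentration (0.48 M) acts as the cathode; ions are reduced there and produced at the dilute (0.11 M) anode.
With n = 3, Ecell = −(0.0592/3)·log([dilute]/[conc]) = −(0.0592/3)·log(0.11/0.48) = +0.013 V.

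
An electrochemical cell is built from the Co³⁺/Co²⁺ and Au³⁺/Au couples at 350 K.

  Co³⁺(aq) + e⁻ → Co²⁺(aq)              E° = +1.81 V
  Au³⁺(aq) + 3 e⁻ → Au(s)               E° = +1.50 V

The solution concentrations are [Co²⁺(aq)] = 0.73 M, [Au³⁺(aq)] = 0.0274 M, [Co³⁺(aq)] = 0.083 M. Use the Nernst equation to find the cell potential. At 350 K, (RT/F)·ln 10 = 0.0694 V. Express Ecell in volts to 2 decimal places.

+0.28 V

Since E°(Co³⁺/Co²⁺) > E°(Au³⁺/Au), Co³⁺/Co²⁺ serves as the cathode.
E°cell = +1.81 − (+1.50) = +0.31 V, with n = 3 electrons transferred.
Balancing gives 3 Co³⁺(aq) + Au(s) → 3 Co²⁺(aq) + Au³⁺(aq); hence Q = ([Co²⁺(aq)]^3·[Au³⁺(aq)]) / [Co³⁺(aq)]^3 = 18.6 (log Q = 1.270).
By the Nernst equation, E = +0.31 − (0.0694/3)·(1.270) = +0.28 V.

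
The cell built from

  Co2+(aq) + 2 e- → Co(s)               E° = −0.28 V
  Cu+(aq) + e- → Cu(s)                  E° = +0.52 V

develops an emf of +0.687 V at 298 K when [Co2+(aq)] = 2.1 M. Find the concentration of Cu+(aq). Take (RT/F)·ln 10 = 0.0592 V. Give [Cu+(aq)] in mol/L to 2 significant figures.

With Cu⁺/Cu at the cathode and Co²⁺/Co at the anode, E°cell = +0.52 − (−0.28) = +0.80 V (n = 2).
From the Nernst equation, log Q = n(E° − E)/0.0592 = 2·(+0.80 − (+0.687))/0.0592 = 3.818.
The balanced reaction is 2 Cu+(aq) + Co(s) → 2 Cu(s) + Co2+(aq), so Q = [Co2+(aq)] / [Cu+(aq)]^2.
Solving for the unknown gives log [Cu+(aq)] = −1.748, so [Cu+(aq)] ≈ 0.018 M.

0.018 M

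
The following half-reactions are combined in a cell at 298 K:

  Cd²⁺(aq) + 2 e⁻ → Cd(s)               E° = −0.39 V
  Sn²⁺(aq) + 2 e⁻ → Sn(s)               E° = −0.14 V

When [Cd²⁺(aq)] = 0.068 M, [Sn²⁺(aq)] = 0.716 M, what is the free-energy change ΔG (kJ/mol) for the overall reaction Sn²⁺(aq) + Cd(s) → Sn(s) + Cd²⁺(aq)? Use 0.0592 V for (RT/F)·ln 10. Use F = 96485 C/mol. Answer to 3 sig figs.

−54.1 kJ/mol

E°cell = −0.14 − (−0.39) = +0.25 V; the balanced reaction transfers n = 2 electrons.
The reaction quotient is [Cd²⁺(aq)] / [Sn²⁺(aq)] = 0.095; by Nernst, E = +0.25 − (0.0592/2)(−1.022) = +0.2803 V.
Then ΔG = −nFE = −2 × 96485 × +0.2803 J/mol = −54.1 kJ/mol.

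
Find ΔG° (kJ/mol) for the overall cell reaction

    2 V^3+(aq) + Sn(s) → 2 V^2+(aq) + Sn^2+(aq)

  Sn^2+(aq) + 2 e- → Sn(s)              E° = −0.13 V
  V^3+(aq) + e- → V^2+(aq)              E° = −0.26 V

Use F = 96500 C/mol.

In the reaction as written V^3+(aq) is reduced, so the V³⁺/V²⁺ couple is the cathode and Sn²⁺/Sn is the anode.
E°cell = −0.26 − (−0.13) = −0.13 V; balancing electrons gives n = 2.
ΔG° = −nFE°cell = −(2)(96500)(−0.13) J/mol = +25.1 kJ/mol.

+25.1 kJ/mol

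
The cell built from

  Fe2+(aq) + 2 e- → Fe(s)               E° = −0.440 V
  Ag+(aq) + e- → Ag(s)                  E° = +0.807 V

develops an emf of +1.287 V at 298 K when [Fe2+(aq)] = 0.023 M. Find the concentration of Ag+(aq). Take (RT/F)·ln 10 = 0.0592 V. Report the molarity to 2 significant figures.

Ag⁺/Ag is the cathode (higher E°); E°cell = +0.807 − (−0.440) = +1.247 V with n = 2.
From the Nernst equation, log Q = n(E° − E)/0.0592 = 2·(+1.247 − (+1.287))/0.0592 = −1.351.
For 2 Ag+(aq) + Fe(s) → 2 Ag(s) + Fe2+(aq), the reaction quotient is Q = [Fe2+(aq)] / [Ag+(aq)]^2.
Isolating [Ag+(aq)] in Q = 10^{−1.351} yields log [Ag+(aq)] = −0.144, i.e. 0.72 M.

0.72 M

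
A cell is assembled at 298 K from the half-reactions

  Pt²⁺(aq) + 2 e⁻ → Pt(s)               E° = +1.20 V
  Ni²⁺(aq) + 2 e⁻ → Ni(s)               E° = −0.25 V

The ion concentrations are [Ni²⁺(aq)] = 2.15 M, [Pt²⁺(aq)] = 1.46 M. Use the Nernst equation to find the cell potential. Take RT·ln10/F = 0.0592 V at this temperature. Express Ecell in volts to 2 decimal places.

Pt²⁺/Pt is reduced (cathode, E° = +1.20 V) and Ni²⁺/Ni is oxidized (anode).
E°cell = +1.20 − (−0.25) = +1.45 V, with n = 2 electrons transferred.
For the overall reaction Pt²⁺(aq) + Ni(s) → Pt(s) + Ni²⁺(aq), Q = [Ni²⁺(aq)] / [Pt²⁺(aq)] = 1.47, giving log Q = 0.168.
Applying E = E° − (RT ln10/nF)·log Q gives +1.45 − (0.0592/2)(0.168) = +1.45 V.

+1.45 V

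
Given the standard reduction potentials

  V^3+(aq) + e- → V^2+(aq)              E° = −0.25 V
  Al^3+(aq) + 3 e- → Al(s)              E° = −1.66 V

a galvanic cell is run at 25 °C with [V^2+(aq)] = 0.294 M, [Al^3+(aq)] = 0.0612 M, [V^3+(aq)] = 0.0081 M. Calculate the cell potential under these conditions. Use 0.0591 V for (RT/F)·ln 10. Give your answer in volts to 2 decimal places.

+1.34 V

V³⁺/V²⁺ is reduced (cathode, E° = −0.25 V) and Al³⁺/Al is oxidized (anode).
The standard potential is −0.25 − (−1.66) = +1.41 V and the balanced reaction transfers n = 3 electrons.
Balancing gives 3 V^3+(aq) + Al(s) → 3 V^2+(aq) + Al^3+(aq); hence Q = ([V^2+(aq)]^3·[Al^3+(aq)]) / [V^3+(aq)]^3 = 2.93×10^3 (log Q = 3.466).
By the Nernst equation, E = +1.41 − (0.0591/3)·(3.466) = +1.34 V.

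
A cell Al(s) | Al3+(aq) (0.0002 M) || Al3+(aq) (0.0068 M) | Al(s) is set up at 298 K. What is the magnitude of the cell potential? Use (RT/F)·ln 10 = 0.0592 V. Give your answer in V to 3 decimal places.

0.030 V

For a concentration cell E°cell = 0, since both electrodes use the same couple.
The compartment with the higher Al3+(aq) concentration (0.0068 M) acts as the cathode; ions are reduced there and produced at the dilute (0.0002 M) anode.
With n = 3, Ecell = −(0.0592/3)·log([dilute]/[conc]) = −(0.0592/3)·log(0.0002/0.0068) = +0.030 V.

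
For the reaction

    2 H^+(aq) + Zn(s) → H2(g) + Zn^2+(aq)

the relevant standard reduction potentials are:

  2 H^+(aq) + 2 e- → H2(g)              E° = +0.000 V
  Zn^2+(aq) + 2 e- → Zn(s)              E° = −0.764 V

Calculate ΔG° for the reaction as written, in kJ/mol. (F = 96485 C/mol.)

−147 kJ/mol

In the reaction as written H^+(aq) is reduced, so the 2H⁺/H₂ couple is the cathode and Zn²⁺/Zn is the anode.
E°cell = +0.000 − (−0.764) = +0.764 V; balancing electrons gives n = 2.
ΔG° = −nFE°cell = −(2)(96485)(+0.764) J/mol = −147 kJ/mol.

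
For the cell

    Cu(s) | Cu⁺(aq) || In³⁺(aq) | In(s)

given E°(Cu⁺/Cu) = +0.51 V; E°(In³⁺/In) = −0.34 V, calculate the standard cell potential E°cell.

By convention the left-hand electrode in cell notation is the anode (oxidation) and the right-hand electrode is the cathode (reduction).
E°cell = E°(right) − E°(left) = −0.34 − (+0.51) = −0.85 V.
The negative sign shows that, as written, the cell would require an external voltage to drive the reaction.

−0.85 V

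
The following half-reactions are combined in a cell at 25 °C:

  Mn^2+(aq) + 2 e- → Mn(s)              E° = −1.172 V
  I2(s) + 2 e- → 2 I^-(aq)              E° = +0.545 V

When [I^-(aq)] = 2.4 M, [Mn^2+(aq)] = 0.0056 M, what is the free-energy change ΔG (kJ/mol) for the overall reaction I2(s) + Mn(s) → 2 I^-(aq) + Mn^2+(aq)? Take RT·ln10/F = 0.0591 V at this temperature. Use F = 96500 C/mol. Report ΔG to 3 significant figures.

−340 kJ/mol

With I₂/I⁻ reduced at the cathode, E°cell = +0.545 − (−1.172) = +1.717 V and n = 2.
Here Q = [I^-(aq)]^2·[Mn^2+(aq)] = 0.0323 (log Q = −1.491), giving E = +1.717 − (0.0591/2)·(−1.491) = +1.7611 V.
Finally ΔG = −nFE = −(2)(96500 C/mol)(+1.7611 V) = −340 kJ/mol.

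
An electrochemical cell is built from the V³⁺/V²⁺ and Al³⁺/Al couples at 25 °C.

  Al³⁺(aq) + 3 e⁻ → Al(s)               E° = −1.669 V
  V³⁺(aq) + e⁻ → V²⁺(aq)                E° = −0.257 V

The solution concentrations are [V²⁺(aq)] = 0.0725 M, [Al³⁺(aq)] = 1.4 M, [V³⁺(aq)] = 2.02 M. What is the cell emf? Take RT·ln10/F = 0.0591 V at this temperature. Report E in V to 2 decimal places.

The V³⁺/V²⁺ couple has the more positive E°, so it is the cathode; Al³⁺/Al is the anode.
E°cell = −0.257 − (−1.669) = +1.412 V, with n = 3 electrons transferred.
The balanced reaction is 3 V³⁺(aq) + Al(s) → 3 V²⁺(aq) + Al³⁺(aq), so Q = ([V²⁺(aq)]^3·[Al³⁺(aq)]) / [V³⁺(aq)]^3 = 6.47×10^−5 and log Q = −4.189.
Applying E = E° − (RT ln10/nF)·log Q gives +1.412 − (0.0591/3)(−4.189) = +1.49 V.

+1.49 V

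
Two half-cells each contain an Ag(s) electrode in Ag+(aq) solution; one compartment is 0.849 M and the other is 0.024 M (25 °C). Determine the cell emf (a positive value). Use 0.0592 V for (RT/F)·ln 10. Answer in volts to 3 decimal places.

For a concentration cell E°cell = 0, since both electrodes use the same couple.
The compartment with the higher Ag+(aq) concentration (0.849 M) acts as the cathode; ions are reduced there and produced at the dilute (0.024 M) anode.
With n = 1, Ecell = −(0.0592/1)·log([dilute]/[conc]) = −(0.0592/1)·log(0.024/0.849) = +0.092 V.

0.092 V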